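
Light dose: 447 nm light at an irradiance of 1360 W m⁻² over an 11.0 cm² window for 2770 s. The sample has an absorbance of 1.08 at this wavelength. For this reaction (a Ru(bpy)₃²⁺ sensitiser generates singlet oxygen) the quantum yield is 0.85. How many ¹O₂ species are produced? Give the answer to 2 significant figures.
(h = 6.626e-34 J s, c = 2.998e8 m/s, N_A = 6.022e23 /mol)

Photon energy at 447 nm: hc/λ = (6.626e-34)(2.998e8)/(447e-9) = 4.444e-19 J.
Energy delivered: (1360 W m⁻²)(11.0e-4 m²)(2770 s) = 4144 J.
Photons incident: 4144 / 4.444e-19 = 9.325e21, i.e. 9.325e21/6.022e23 = 0.01548 mol.
Fraction absorbed: 1 − 10^(−1.08) = 0.9168.
Photons absorbed: 0.9168 × 0.01548 = 0.01419 mol.
Product: Φ × n_abs = 0.85 × 0.01419 = 0.01206 mol.
As a count: 0.01206 × 6.022e23 = 7.3e21.

7.3e21 species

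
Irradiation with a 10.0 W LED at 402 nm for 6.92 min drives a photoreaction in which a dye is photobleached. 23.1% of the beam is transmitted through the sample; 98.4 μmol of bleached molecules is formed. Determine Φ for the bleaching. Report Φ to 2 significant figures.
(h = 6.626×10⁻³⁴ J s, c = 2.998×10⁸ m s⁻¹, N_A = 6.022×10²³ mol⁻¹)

Product: 98.4 μmol = 9.84×10⁻⁵ mol.
Photon energy at 402 nm: hc/λ = (6.626×10⁻³⁴)(2.998×10⁸)/(402×10⁻⁹) = 4.941×10⁻¹⁹ J.
Energy delivered: (10.0 W)(415.2 s) = 4152 J.
Photons incident: 4152 / 4.941×10⁻¹⁹ = 8.403×10²¹, i.e. 8.403×10²¹/6.022×10²³ = 0.01395 mol.
Fraction absorbed: 1 − 23.1/100 = 0.7690.
Photons absorbed: 0.7690 × 0.01395 = 0.01073 mol.
Φ = 9.84×10⁻⁵ mol / 0.01073 mol photons = 0.0092.

Φ = 0.0092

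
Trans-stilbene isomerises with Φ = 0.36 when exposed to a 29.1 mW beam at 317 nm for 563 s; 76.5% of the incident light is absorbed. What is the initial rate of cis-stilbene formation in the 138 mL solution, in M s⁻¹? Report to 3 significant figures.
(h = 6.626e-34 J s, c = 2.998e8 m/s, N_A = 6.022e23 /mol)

1.54e-7 M s⁻¹

Photon energy at 317 nm: hc/λ = (6.626e-34)(2.998e8)/(317e-9) = 6.266e-19 J.
Energy delivered: (29.1 mW)(563 s) = 16.38 J.
Photons incident: 16.38 / 6.266e-19 = 2.614e19, i.e. 2.614e19/6.022e23 = 4.341e-5 mol.
Photons absorbed: 0.765 × 4.341e-5 = 3.321e-5 mol.
Product formed: 0.36 × 3.321e-5 = 1.196e-5 mol.
Rate: 1.196e-5 mol / (563 s × 0.138 L) = 1.54e-7 M s⁻¹.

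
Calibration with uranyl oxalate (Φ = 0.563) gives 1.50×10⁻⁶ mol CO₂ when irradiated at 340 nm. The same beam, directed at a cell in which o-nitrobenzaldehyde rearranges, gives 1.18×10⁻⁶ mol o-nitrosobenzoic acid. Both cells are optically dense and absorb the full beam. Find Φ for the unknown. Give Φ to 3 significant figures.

Photons absorbed by the actinometer: 1.50×10⁻⁶ / 0.563 = 2.664×10⁻⁶ mol.
Φ(unknown) = 1.18×10⁻⁶ / 2.664×10⁻⁶ = 0.443.

Φ = 0.443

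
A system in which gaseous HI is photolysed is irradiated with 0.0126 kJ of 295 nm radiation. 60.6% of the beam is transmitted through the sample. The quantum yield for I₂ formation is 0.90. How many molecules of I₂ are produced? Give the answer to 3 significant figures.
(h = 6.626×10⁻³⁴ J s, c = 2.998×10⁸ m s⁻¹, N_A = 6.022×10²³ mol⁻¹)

6.64×10¹⁸ molecules

Photon energy at 295 nm: hc/λ = (6.626×10⁻³⁴)(2.998×10⁸)/(295×10⁻⁹) = 6.734×10⁻¹⁹ J.
Incident energy: 0.0126 kJ = 12.6 J.
Photons incident: 12.6 / 6.734×10⁻¹⁹ = 1.871×10¹⁹, i.e. 1.871×10¹⁹/6.022×10²³ = 3.107×10⁻⁵ mol.
Fraction absorbed: 1 − 60.6/100 = 0.3940.
Photons absorbed: 0.3940 × 3.107×10⁻⁵ = 1.224×10⁻⁵ mol.
Product: Φ × n_abs = 0.90 × 1.224×10⁻⁵ = 1.102×10⁻⁵ mol.
As a count: 1.102×10⁻⁵ × 6.022×10²³ = 6.64×10¹⁸.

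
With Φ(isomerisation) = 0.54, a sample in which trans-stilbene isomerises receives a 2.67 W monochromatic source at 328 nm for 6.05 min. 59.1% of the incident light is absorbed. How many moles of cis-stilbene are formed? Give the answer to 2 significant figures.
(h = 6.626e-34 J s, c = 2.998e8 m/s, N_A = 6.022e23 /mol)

Photon energy at 328 nm: hc/λ = (6.626e-34)(2.998e8)/(328e-9) = 6.056e-19 J.
Energy delivered: (2.67 W)(363 s) = 969.2 J.
Photons incident: 969.2 / 6.056e-19 = 1.600e21, i.e. 1.600e21/6.022e23 = 0.002657 mol.
Photons absorbed: 0.591 × 0.002657 = 0.001570 mol.
Product: Φ × n_abs = 0.54 × 0.001570 = 8.478e-4 mol.

8.5e-4 mol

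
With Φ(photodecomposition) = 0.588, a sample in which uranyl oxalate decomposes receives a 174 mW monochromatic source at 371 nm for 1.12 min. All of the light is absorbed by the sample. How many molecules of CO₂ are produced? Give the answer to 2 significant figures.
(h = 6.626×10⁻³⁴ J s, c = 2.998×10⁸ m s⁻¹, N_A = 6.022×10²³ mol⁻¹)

Photon energy at 371 nm: hc/λ = (6.626×10⁻³⁴)(2.998×10⁸)/(371×10⁻⁹) = 5.354×10⁻¹⁹ J.
Energy delivered: (174 mW)(67.2 s) = 11.69 J.
Photons incident: 11.69 / 5.354×10⁻¹⁹ = 2.183×10¹⁹, i.e. 2.183×10¹⁹/6.022×10²³ = 3.625×10⁻⁵ mol.
Product: Φ × n_abs = 0.588 × 3.625×10⁻⁵ = 2.132×10⁻⁵ mol.
As a count: 2.132×10⁻⁵ × 6.022×10²³ = 1.3×10¹⁹.

1.3×10¹⁹ molecules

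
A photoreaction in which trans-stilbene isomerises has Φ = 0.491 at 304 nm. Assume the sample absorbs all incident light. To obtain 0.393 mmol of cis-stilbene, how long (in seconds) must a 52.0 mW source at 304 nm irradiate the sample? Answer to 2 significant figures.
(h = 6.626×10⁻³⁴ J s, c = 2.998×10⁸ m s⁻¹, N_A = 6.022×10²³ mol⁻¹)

t ≈ 6100 s

Product: 0.393 mmol = 3.93×10⁻⁴ mol.
Photons that must be absorbed: 3.93×10⁻⁴ / 0.491 = 8.004×10⁻⁴ mol.
Photon energy: hc/λ = 6.534×10⁻¹⁹ J; per mole, 3.935×10⁵ J mol⁻¹.
Energy required: 8.004×10⁻⁴ × 3.935×10⁵ = 315.0 J.
Time: 315.0 J / 0.052 W = 6100 s.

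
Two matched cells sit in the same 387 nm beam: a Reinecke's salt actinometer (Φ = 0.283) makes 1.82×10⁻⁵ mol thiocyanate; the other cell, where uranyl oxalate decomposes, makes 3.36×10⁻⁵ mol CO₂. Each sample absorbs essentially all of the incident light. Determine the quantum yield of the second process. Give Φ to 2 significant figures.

Photons absorbed by the actinometer: 1.82×10⁻⁵ / 0.283 = 6.431×10⁻⁵ mol.
Φ(unknown) = 3.36×10⁻⁵ / 6.431×10⁻⁵ = 0.52.

Φ = 0.52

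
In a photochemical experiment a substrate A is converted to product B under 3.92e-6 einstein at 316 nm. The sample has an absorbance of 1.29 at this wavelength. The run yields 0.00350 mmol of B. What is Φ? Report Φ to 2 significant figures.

Product: 0.00350 mmol = 3.50e-6 mol.
Fraction absorbed: 1 − 10^(−1.29) = 0.9487.
Photons absorbed: 0.9487 × 3.92e-6 = 3.719e-6 mol.
Φ = 3.50e-6 mol / 3.719e-6 mol photons = 0.94.

Φ = 0.94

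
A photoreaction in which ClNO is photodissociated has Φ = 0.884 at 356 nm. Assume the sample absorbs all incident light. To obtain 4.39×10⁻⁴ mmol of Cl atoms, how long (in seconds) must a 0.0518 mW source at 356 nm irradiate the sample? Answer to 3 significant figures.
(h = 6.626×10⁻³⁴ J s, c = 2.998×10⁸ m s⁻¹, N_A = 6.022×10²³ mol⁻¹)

t ≈ 3220 s

Product: 4.39×10⁻⁴ mmol = 4.39×10⁻⁷ mol.
Photons that must be absorbed: 4.39×10⁻⁷ / 0.884 = 4.966×10⁻⁷ mol.
Photon energy: hc/λ = 5.580×10⁻¹⁹ J; per mole, 3.360×10⁵ J mol⁻¹.
Energy required: 4.966×10⁻⁷ × 3.360×10⁵ = 0.1669 J.
Time: 0.1669 J / 5.18e-05 W = 3220 s.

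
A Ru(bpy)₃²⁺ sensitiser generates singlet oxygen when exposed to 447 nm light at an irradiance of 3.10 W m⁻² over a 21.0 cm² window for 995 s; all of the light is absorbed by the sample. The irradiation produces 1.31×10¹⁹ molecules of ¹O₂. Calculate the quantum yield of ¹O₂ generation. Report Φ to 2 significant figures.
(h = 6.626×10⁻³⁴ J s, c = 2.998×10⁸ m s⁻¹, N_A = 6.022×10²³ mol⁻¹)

Product: 1.31×10¹⁹ / 6.022×10²³ = 2.175×10⁻⁵ mol.
Photon energy at 447 nm: hc/λ = (6.626×10⁻³⁴)(2.998×10⁸)/(447×10⁻⁹) = 4.444×10⁻¹⁹ J.
Energy delivered: (3.10 W m⁻²)(21.0×10⁻⁴ m²)(995 s) = 6.477 J.
Photons incident: 6.477 / 4.444×10⁻¹⁹ = 1.457×10¹⁹, i.e. 1.457×10¹⁹/6.022×10²³ = 2.419×10⁻⁵ mol.
Φ = 2.175×10⁻⁵ mol / 2.419×10⁻⁵ mol photons = 0.90.

Φ = 0.90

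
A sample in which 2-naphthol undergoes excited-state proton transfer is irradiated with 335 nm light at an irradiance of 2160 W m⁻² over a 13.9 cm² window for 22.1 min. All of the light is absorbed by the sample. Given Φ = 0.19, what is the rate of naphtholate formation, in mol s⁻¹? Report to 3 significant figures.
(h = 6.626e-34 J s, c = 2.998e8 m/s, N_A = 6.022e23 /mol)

Photon energy at 335 nm: hc/λ = (6.626e-34)(2.998e8)/(335e-9) = 5.930e-19 J.
Energy delivered: (2160 W m⁻²)(13.9e-4 m²)(1326 s) = 3981 J.
Photons incident: 3981 / 5.930e-19 = 6.713e21, i.e. 6.713e21/6.022e23 = 0.01115 mol.
Product formed: 0.19 × 0.01115 = 0.002119 mol.
Rate: 0.002119 / 1326 s = 1.60e-6 mol s⁻¹.

1.60e-6 mol s⁻¹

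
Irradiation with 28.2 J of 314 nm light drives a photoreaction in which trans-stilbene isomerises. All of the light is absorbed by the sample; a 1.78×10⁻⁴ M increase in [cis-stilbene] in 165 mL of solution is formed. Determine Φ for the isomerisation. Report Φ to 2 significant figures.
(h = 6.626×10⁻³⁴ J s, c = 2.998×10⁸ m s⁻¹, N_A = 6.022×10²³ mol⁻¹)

Product: (1.78×10⁻⁴ M)(0.165 L) = 2.937×10⁻⁵ mol.
Photon energy at 314 nm: hc/λ = (6.626×10⁻³⁴)(2.998×10⁸)/(314×10⁻⁹) = 6.326×10⁻¹⁹ J.
Photons incident: 28.2 / 6.326×10⁻¹⁹ = 4.458×10¹⁹, i.e. 4.458×10¹⁹/6.022×10²³ = 7.403×10⁻⁵ mol.
Φ = 2.937×10⁻⁵ mol / 7.403×10⁻⁵ mol photons = 0.40.

Φ = 0.40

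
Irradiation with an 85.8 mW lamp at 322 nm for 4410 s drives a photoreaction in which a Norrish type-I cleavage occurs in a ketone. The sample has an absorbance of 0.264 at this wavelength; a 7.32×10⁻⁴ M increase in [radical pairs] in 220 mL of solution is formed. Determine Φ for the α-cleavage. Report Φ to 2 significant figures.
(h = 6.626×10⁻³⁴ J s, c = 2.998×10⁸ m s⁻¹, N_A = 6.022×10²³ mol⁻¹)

Φ = 0.35

Product: (7.32×10⁻⁴ M)(0.22 L) = 1.610×10⁻⁴ mol.
Photon energy at 322 nm: hc/λ = (6.626×10⁻³⁴)(2.998×10⁸)/(322×10⁻⁹) = 6.169×10⁻¹⁹ J.
Energy delivered: (85.8 mW)(4410 s) = 378.4 J.
Photons incident: 378.4 / 6.169×10⁻¹⁹ = 6.134×10²⁰, i.e. 6.134×10²⁰/6.022×10²³ = 0.001019 mol.
Fraction absorbed: 1 − 10^(−0.264) = 0.4555.
Photons absorbed: 0.4555 × 0.001019 = 4.642×10⁻⁴ mol.
Φ = 1.610×10⁻⁴ mol / 4.642×10⁻⁴ mol photons = 0.35.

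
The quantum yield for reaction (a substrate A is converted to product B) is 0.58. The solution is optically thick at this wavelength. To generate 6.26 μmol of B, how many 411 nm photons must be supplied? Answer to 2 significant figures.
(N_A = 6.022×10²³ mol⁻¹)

Product: 6.26 μmol = 6.26×10⁻⁶ mol.
Photons that must be absorbed: 6.26×10⁻⁶ / 0.58 = 1.079×10⁻⁵ mol.
Photon count: 1.079×10⁻⁵ × 6.022×10²³ = 6.5×10¹⁸.

6.5×10¹⁸ photons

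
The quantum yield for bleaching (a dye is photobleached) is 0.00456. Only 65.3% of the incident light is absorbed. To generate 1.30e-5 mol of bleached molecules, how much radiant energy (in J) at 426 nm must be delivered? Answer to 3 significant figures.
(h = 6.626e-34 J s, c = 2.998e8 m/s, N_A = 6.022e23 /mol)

1230 J

Photons that must be absorbed: 1.30e-5 / 0.00456 = 0.002851 mol.
Incident photons needed: 0.002851 / 0.653 = 0.004366 mol.
Photon energy: hc/λ = 4.663e-19 J; per mole, 2.808e5 J mol⁻¹.
Energy required: 0.004366 × 2.808e5 = 1230 J.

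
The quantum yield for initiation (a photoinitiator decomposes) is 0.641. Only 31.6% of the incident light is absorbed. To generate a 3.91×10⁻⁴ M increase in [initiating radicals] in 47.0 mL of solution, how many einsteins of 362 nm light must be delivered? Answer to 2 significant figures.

Product: (3.91×10⁻⁴ M)(0.047 L) = 1.838×10⁻⁵ mol.
Photons that must be absorbed: 1.838×10⁻⁵ / 0.641 = 2.867×10⁻⁵ mol.
Incident photons needed: 2.867×10⁻⁵ / 0.316 = 9.073×10⁻⁵ mol.

9.1×10⁻⁵ einstein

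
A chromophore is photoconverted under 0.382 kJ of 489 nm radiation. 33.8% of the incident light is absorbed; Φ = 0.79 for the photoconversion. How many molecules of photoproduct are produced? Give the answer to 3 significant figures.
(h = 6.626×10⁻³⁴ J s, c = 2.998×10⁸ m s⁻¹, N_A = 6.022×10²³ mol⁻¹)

2.51×10²⁰ molecules

Photon energy at 489 nm: hc/λ = (6.626×10⁻³⁴)(2.998×10⁸)/(489×10⁻⁹) = 4.062×10⁻¹⁹ J.
Incident energy: 0.382 kJ = 382 J.
Photons incident: 382 / 4.062×10⁻¹⁹ = 9.404×10²⁰, i.e. 9.404×10²⁰/6.022×10²³ = 0.001562 mol.
Photons absorbed: 0.338 × 0.001562 = 5.280×10⁻⁴ mol.
Product: Φ × n_abs = 0.79 × 5.280×10⁻⁴ = 4.171×10⁻⁴ mol.
As a count: 4.171×10⁻⁴ × 6.022×10²³ = 2.51×10²⁰.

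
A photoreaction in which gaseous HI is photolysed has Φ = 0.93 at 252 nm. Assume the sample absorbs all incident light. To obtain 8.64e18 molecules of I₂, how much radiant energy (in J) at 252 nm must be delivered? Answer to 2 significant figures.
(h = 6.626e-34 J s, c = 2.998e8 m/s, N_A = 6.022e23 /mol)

7.3 J

Product: 8.64e18 / 6.022e23 = 1.435e-5 mol.
Photons that must be absorbed: 1.435e-5 / 0.93 = 1.543e-5 mol.
Photon energy: hc/λ = 7.883e-19 J; per mole, 4.747e5 J mol⁻¹.
Energy required: 1.543e-5 × 4.747e5 = 7.3 J.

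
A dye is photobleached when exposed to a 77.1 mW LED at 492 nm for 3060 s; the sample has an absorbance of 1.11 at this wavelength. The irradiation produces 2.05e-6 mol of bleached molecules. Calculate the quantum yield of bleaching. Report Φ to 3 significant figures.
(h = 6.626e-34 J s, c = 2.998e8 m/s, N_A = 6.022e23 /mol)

Φ = 0.00229

Photon energy at 492 nm: hc/λ = (6.626e-34)(2.998e8)/(492e-9) = 4.038e-19 J.
Energy delivered: (77.1 mW)(3060 s) = 235.9 J.
Photons incident: 235.9 / 4.038e-19 = 5.842e20, i.e. 5.842e20/6.022e23 = 9.701e-4 mol.
Fraction absorbed: 1 − 10^(−1.11) = 0.9224.
Photons absorbed: 0.9224 × 9.701e-4 = 8.948e-4 mol.
Φ = 2.05e-6 mol / 8.948e-4 mol photons = 0.00229.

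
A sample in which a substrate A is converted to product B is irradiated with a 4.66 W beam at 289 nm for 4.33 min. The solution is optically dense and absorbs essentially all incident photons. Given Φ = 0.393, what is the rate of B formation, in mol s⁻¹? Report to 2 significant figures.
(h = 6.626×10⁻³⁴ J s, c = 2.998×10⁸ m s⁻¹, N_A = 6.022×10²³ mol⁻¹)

4.4×10⁻⁶ mol s⁻¹

Photon energy at 289 nm: hc/λ = (6.626×10⁻³⁴)(2.998×10⁸)/(289×10⁻⁹) = 6.874×10⁻¹⁹ J.
Energy delivered: (4.66 W)(259.8 s) = 1211 J.
Photons incident: 1211 / 6.874×10⁻¹⁹ = 1.762×10²¹, i.e. 1.762×10²¹/6.022×10²³ = 0.002926 mol.
Product formed: 0.393 × 0.002926 = 0.001150 mol.
Rate: 0.001150 / 259.8 s = 4.4×10⁻⁶ mol s⁻¹.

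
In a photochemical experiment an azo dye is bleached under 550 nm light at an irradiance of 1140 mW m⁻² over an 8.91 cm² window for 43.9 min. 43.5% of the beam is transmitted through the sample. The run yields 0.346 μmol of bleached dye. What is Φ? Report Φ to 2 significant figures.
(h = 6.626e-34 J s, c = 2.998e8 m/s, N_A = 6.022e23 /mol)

Φ = 0.050

Product: 0.346 μmol = 3.46e-7 mol.
Photon energy at 550 nm: hc/λ = (6.626e-34)(2.998e8)/(550e-9) = 3.612e-19 J.
Energy delivered: (1140 mW m⁻²)(8.91e-4 m²)(2634 s) = 2.675 J.
Photons incident: 2.675 / 3.612e-19 = 7.406e18, i.e. 7.406e18/6.022e23 = 1.230e-5 mol.
Fraction absorbed: 1 − 43.5/100 = 0.5650.
Photons absorbed: 0.5650 × 1.230e-5 = 6.950e-6 mol.
Φ = 3.46e-7 mol / 6.950e-6 mol photons = 0.050.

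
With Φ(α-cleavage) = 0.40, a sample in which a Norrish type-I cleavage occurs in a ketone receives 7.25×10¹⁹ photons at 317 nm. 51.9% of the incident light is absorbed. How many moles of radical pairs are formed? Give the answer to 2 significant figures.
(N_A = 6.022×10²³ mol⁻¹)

2.5×10⁻⁵ mol

Moles of photons: 7.25×10¹⁹ / 6.022×10²³ = 1.204×10⁻⁴ mol.
Photons absorbed: 0.519 × 1.204×10⁻⁴ = 6.249×10⁻⁵ mol.
Product: Φ × n_abs = 0.40 × 6.249×10⁻⁵ = 2.500×10⁻⁵ mol.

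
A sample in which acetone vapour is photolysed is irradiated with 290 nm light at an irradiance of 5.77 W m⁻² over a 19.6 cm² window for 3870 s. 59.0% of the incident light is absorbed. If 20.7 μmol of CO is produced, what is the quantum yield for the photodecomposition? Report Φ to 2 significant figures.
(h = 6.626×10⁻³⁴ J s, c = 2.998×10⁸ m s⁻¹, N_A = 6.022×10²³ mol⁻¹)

Product: 20.7 μmol = 2.07×10⁻⁵ mol.
Photon energy at 290 nm: hc/λ = (6.626×10⁻³⁴)(2.998×10⁸)/(290×10⁻⁹) = 6.850×10⁻¹⁹ J.
Energy delivered: (5.77 W m⁻²)(19.6×10⁻⁴ m²)(3870 s) = 43.77 J.
Photons incident: 43.77 / 6.850×10⁻¹⁹ = 6.390×10¹⁹, i.e. 6.390×10¹⁹/6.022×10²³ = 1.061×10⁻⁴ mol.
Photons absorbed: 0.590 × 1.061×10⁻⁴ = 6.260×10⁻⁵ mol.
Φ = 2.07×10⁻⁵ mol / 6.260×10⁻⁵ mol photons = 0.33.

Φ = 0.33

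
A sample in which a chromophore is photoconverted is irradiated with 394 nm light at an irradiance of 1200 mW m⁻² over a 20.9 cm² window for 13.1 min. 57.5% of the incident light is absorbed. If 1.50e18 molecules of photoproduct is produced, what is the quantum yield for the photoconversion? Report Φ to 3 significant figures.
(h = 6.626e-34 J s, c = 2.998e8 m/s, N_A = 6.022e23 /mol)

Φ = 0.667

Product: 1.50e18 / 6.022e23 = 2.491e-6 mol.
Photon energy at 394 nm: hc/λ = (6.626e-34)(2.998e8)/(394e-9) = 5.042e-19 J.
Energy delivered: (1200 mW m⁻²)(20.9e-4 m²)(786 s) = 1.971 J.
Photons incident: 1.971 / 5.042e-19 = 3.909e18, i.e. 3.909e18/6.022e23 = 6.491e-6 mol.
Photons absorbed: 0.575 × 6.491e-6 = 3.732e-6 mol.
Φ = 2.491e-6 mol / 3.732e-6 mol photons = 0.667.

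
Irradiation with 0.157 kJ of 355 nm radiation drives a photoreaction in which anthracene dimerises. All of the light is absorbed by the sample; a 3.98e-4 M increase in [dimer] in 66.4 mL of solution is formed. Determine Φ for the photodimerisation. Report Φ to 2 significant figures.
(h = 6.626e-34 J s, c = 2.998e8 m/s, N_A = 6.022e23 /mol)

Product: (3.98e-4 M)(0.0664 L) = 2.643e-5 mol.
Photon energy at 355 nm: hc/λ = (6.626e-34)(2.998e8)/(355e-9) = 5.596e-19 J.
Incident energy: 0.157 kJ = 157 J.
Photons incident: 157 / 5.596e-19 = 2.806e20, i.e. 2.806e20/6.022e23 = 4.660e-4 mol.
Φ = 2.643e-5 mol / 4.660e-4 mol photons = 0.057.

Φ = 0.057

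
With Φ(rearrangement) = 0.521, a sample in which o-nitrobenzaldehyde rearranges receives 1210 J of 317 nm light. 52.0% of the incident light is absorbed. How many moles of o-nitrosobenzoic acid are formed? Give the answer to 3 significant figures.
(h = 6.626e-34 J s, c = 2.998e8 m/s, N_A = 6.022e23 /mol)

Photon energy at 317 nm: hc/λ = (6.626e-34)(2.998e8)/(317e-9) = 6.266e-19 J.
Photons incident: 1210 / 6.266e-19 = 1.931e21, i.e. 1.931e21/6.022e23 = 0.003207 mol.
Photons absorbed: 0.520 × 0.003207 = 0.001668 mol.
Product: Φ × n_abs = 0.521 × 0.001668 = 8.690e-4 mol.

8.69e-4 mol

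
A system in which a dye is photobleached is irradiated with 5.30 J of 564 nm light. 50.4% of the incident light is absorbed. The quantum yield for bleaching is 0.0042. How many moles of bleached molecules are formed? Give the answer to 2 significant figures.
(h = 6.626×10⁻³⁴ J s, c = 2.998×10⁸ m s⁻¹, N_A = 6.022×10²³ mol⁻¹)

5.3×10⁻⁸ mol

Photon energy at 564 nm: hc/λ = (6.626×10⁻³⁴)(2.998×10⁸)/(564×10⁻⁹) = 3.522×10⁻¹⁹ J.
Photons incident: 5.30 / 3.522×10⁻¹⁹ = 1.505×10¹⁹, i.e. 1.505×10¹⁹/6.022×10²³ = 2.499×10⁻⁵ mol.
Photons absorbed: 0.504 × 2.499×10⁻⁵ = 1.259×10⁻⁵ mol.
Product: Φ × n_abs = 0.0042 × 1.259×10⁻⁵ = 5.288×10⁻⁸ mol.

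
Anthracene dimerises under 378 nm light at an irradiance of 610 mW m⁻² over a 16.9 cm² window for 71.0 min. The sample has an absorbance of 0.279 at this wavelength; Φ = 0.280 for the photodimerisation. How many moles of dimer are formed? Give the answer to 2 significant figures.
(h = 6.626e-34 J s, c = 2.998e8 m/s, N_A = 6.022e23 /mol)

Photon energy at 378 nm: hc/λ = (6.626e-34)(2.998e8)/(378e-9) = 5.255e-19 J.
Energy delivered: (610 mW m⁻²)(16.9e-4 m²)(4260 s) = 4.392 J.
Photons incident: 4.392 / 5.255e-19 = 8.358e18, i.e. 8.358e18/6.022e23 = 1.388e-5 mol.
Fraction absorbed: 1 − 10^(−0.279) = 0.4740.
Photons absorbed: 0.4740 × 1.388e-5 = 6.579e-6 mol.
Product: Φ × n_abs = 0.280 × 6.579e-6 = 1.842e-6 mol.

1.8e-6 mol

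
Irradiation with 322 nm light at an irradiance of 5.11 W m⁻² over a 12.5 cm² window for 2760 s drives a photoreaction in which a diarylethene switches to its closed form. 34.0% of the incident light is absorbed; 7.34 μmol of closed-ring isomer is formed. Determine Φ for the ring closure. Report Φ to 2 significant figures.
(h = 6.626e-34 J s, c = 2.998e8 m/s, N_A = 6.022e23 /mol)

Φ = 0.45

Product: 7.34 μmol = 7.34e-6 mol.
Photon energy at 322 nm: hc/λ = (6.626e-34)(2.998e8)/(322e-9) = 6.169e-19 J.
Energy delivered: (5.11 W m⁻²)(12.5e-4 m²)(2760 s) = 17.63 J.
Photons incident: 17.63 / 6.169e-19 = 2.858e19, i.e. 2.858e19/6.022e23 = 4.746e-5 mol.
Photons absorbed: 0.340 × 4.746e-5 = 1.614e-5 mol.
Φ = 7.34e-6 mol / 1.614e-5 mol photons = 0.45.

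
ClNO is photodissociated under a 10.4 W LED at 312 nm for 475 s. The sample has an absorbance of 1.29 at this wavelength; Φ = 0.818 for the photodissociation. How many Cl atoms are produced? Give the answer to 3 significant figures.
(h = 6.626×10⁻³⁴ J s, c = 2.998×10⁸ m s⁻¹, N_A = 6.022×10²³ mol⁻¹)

6.02×10²¹ atoms

Photon energy at 312 nm: hc/λ = (6.626×10⁻³⁴)(2.998×10⁸)/(312×10⁻⁹) = 6.367×10⁻¹⁹ J.
Energy delivered: (10.4 W)(475 s) = 4940 J.
Photons incident: 4940 / 6.367×10⁻¹⁹ = 7.759×10²¹, i.e. 7.759×10²¹/6.022×10²³ = 0.01288 mol.
Fraction absorbed: 1 − 10^(−1.29) = 0.9487.
Photons absorbed: 0.9487 × 0.01288 = 0.01222 mol.
Product: Φ × n_abs = 0.818 × 0.01222 = 0.009996 mol.
As a count: 0.009996 × 6.022×10²³ = 6.02×10²¹.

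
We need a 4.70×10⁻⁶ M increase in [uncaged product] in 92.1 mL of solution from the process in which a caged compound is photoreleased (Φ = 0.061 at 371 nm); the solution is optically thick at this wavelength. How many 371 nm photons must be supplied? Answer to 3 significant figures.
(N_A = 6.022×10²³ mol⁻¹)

Product: (4.70×10⁻⁶ M)(0.0921 L) = 4.329×10⁻⁷ mol.
Photons that must be absorbed: 4.329×10⁻⁷ / 0.061 = 7.097×10⁻⁶ mol.
Photon count: 7.097×10⁻⁶ × 6.022×10²³ = 4.27×10¹⁸.

4.27×10¹⁸ photons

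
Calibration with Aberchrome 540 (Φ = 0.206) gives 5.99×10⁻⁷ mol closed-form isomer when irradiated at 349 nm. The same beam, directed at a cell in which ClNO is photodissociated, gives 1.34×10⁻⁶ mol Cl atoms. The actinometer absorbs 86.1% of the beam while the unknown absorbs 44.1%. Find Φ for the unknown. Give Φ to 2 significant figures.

Φ = 0.90

Photons absorbed by the actinometer: 5.99×10⁻⁷ / 0.206 = 2.908×10⁻⁶ mol.
Incident flux: 2.908×10⁻⁶ / 0.861 = 3.377×10⁻⁶ einstein.
Absorbed by unknown: 0.441 × 3.377×10⁻⁶ = 1.489×10⁻⁶ mol.
Φ(unknown) = 1.34×10⁻⁶ / 1.489×10⁻⁶ = 0.90.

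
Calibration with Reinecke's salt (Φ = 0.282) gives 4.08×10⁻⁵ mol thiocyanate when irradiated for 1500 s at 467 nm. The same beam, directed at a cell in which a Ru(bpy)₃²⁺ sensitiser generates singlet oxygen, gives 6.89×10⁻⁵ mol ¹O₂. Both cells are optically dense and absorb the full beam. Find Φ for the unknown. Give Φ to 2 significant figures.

Photons absorbed by the actinometer: 4.08×10⁻⁵ / 0.282 = 1.447×10⁻⁴ mol.
Φ(unknown) = 6.89×10⁻⁵ / 1.447×10⁻⁴ = 0.48.

Φ = 0.48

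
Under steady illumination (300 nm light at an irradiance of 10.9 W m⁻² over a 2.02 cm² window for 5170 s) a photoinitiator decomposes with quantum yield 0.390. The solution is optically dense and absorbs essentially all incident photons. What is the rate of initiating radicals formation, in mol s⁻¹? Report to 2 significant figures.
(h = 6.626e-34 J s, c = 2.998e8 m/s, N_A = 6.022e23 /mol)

2.2e-9 mol s⁻¹

Photon energy at 300 nm: hc/λ = (6.626e-34)(2.998e8)/(300e-9) = 6.622e-19 J.
Energy delivered: (10.9 W m⁻²)(2.02e-4 m²)(5170 s) = 11.38 J.
Photons incident: 11.38 / 6.622e-19 = 1.719e19, i.e. 1.719e19/6.022e23 = 2.855e-5 mol.
Product formed: 0.390 × 2.855e-5 = 1.113e-5 mol.
Rate: 1.113e-5 / 5170 s = 2.2e-9 mol s⁻¹.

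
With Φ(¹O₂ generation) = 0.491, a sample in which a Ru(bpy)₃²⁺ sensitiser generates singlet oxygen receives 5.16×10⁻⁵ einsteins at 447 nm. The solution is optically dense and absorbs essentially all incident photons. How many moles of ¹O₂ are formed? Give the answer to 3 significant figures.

2.53×10⁻⁵ mol

Product: Φ × n_abs = 0.491 × 5.16×10⁻⁵ = 2.534×10⁻⁵ mol.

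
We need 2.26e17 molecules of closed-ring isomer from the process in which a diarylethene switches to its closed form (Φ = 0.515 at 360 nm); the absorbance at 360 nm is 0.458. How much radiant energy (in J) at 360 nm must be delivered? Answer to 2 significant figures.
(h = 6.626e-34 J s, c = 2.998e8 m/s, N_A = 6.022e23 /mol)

Product: 2.26e17 / 6.022e23 = 3.753e-7 mol.
Photons that must be absorbed: 3.753e-7 / 0.515 = 7.287e-7 mol.
Fraction absorbed: 1 − 10^(−0.458) = 0.6517.
Incident photons needed: 7.287e-7 / 0.6517 = 1.118e-6 mol.
Photon energy: hc/λ = 5.518e-19 J; per mole, 3.323e5 J mol⁻¹.
Energy required: 1.118e-6 × 3.323e5 = 0.37 J.

0.37 J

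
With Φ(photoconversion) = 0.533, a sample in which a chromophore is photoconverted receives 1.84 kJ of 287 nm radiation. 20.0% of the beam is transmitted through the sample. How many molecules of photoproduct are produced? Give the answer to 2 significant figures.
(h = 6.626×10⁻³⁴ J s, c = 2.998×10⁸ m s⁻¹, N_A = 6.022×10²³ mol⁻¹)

Photon energy at 287 nm: hc/λ = (6.626×10⁻³⁴)(2.998×10⁸)/(287×10⁻⁹) = 6.922×10⁻¹⁹ J.
Incident energy: 1.84 kJ = 1840 J.
Photons incident: 1840 / 6.922×10⁻¹⁹ = 2.658×10²¹, i.e. 2.658×10²¹/6.022×10²³ = 0.004414 mol.
Fraction absorbed: 1 − 20.0/100 = 0.8000.
Photons absorbed: 0.8000 × 0.004414 = 0.003531 mol.
Product: Φ × n_abs = 0.533 × 0.003531 = 0.001882 mol.
As a count: 0.001882 × 6.022×10²³ = 1.1×10²¹.

1.1×10²¹ molecules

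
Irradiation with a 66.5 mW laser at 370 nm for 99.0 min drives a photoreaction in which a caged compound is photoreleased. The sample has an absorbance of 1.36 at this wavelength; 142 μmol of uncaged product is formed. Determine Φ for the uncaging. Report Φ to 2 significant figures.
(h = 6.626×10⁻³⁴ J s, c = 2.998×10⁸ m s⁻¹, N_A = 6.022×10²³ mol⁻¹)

Φ = 0.12

Product: 142 μmol = 1.42×10⁻⁴ mol.
Photon energy at 370 nm: hc/λ = (6.626×10⁻³⁴)(2.998×10⁸)/(370×10⁻⁹) = 5.369×10⁻¹⁹ J.
Energy delivered: (66.5 mW)(5940 s) = 395.0 J.
Photons incident: 395.0 / 5.369×10⁻¹⁹ = 7.357×10²⁰, i.e. 7.357×10²⁰/6.022×10²³ = 0.001222 mol.
Fraction absorbed: 1 − 10^(−1.36) = 0.9563.
Photons absorbed: 0.9563 × 0.001222 = 0.001169 mol.
Φ = 1.42×10⁻⁴ mol / 0.001169 mol photons = 0.12.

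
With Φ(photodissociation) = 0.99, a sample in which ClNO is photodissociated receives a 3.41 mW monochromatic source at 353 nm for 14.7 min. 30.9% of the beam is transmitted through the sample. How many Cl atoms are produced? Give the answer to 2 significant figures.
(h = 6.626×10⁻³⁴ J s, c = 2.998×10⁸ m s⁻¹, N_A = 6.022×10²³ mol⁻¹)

3.7×10¹⁸ atoms

Photon energy at 353 nm: hc/λ = (6.626×10⁻³⁴)(2.998×10⁸)/(353×10⁻⁹) = 5.627×10⁻¹⁹ J.
Energy delivered: (3.41 mW)(882 s) = 3.008 J.
Photons incident: 3.008 / 5.627×10⁻¹⁹ = 5.346×10¹⁸, i.e. 5.346×10¹⁸/6.022×10²³ = 8.877×10⁻⁶ mol.
Fraction absorbed: 1 − 30.9/100 = 0.6910.
Photons absorbed: 0.6910 × 8.877×10⁻⁶ = 6.134×10⁻⁶ mol.
Product: Φ × n_abs = 0.99 × 6.134×10⁻⁶ = 6.073×10⁻⁶ mol.
As a count: 6.073×10⁻⁶ × 6.022×10²³ = 3.7×10¹⁸.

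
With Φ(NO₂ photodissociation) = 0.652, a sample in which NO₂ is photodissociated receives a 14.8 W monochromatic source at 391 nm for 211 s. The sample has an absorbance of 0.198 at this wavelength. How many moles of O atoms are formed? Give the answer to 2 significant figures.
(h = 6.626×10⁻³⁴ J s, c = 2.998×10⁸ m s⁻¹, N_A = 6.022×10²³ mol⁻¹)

0.0024 mol

Photon energy at 391 nm: hc/λ = (6.626×10⁻³⁴)(2.998×10⁸)/(391×10⁻⁹) = 5.080×10⁻¹⁹ J.
Energy delivered: (14.8 W)(211 s) = 3123 J.
Photons incident: 3123 / 5.080×10⁻¹⁹ = 6.148×10²¹, i.e. 6.148×10²¹/6.022×10²³ = 0.01021 mol.
Fraction absorbed: 1 − 10^(−0.198) = 0.3661.
Photons absorbed: 0.3661 × 0.01021 = 0.003738 mol.
Product: Φ × n_abs = 0.652 × 0.003738 = 0.002437 mol.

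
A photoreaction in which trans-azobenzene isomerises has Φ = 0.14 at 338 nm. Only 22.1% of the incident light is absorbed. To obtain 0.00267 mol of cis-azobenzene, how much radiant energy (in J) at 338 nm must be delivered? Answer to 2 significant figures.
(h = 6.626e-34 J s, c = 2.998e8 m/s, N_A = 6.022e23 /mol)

Photons that must be absorbed: 0.00267 / 0.14 = 0.01907 mol.
Incident photons needed: 0.01907 / 0.221 = 0.08629 mol.
Photon energy: hc/λ = 5.877e-19 J; per mole, 3.539e5 J mol⁻¹.
Energy required: 0.08629 × 3.539e5 = 3.1e4 J.

3.1e4 J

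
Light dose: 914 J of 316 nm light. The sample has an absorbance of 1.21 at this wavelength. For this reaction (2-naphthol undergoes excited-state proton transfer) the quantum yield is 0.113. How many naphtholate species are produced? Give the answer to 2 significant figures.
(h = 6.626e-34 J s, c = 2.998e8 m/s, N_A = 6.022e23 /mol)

Photon energy at 316 nm: hc/λ = (6.626e-34)(2.998e8)/(316e-9) = 6.286e-19 J.
Photons incident: 914 / 6.286e-19 = 1.454e21, i.e. 1.454e21/6.022e23 = 0.002414 mol.
Fraction absorbed: 1 − 10^(−1.21) = 0.9383.
Photons absorbed: 0.9383 × 0.002414 = 0.002265 mol.
Product: Φ × n_abs = 0.113 × 0.002265 = 2.559e-4 mol.
As a count: 2.559e-4 × 6.022e23 = 1.5e20.

1.5e20 species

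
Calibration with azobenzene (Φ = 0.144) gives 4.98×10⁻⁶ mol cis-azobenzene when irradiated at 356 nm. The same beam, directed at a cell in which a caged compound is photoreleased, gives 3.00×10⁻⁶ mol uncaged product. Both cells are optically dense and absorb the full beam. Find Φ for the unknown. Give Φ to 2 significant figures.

Φ = 0.087

Photons absorbed by the actinometer: 4.98×10⁻⁶ / 0.144 = 3.458×10⁻⁵ mol.
Φ(unknown) = 3.00×10⁻⁶ / 3.458×10⁻⁵ = 0.087.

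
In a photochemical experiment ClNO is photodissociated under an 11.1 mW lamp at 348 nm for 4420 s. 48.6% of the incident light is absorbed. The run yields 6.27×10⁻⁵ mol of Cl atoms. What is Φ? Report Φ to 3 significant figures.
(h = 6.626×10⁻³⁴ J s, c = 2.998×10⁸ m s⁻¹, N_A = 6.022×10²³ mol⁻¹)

Photon energy at 348 nm: hc/λ = (6.626×10⁻³⁴)(2.998×10⁸)/(348×10⁻⁹) = 5.708×10⁻¹⁹ J.
Energy delivered: (11.1 mW)(4420 s) = 49.06 J.
Photons incident: 49.06 / 5.708×10⁻¹⁹ = 8.595×10¹⁹, i.e. 8.595×10¹⁹/6.022×10²³ = 1.427×10⁻⁴ mol.
Photons absorbed: 0.486 × 1.427×10⁻⁴ = 6.935×10⁻⁵ mol.
Φ = 6.27×10⁻⁵ mol / 6.935×10⁻⁵ mol photons = 0.904.

Φ = 0.904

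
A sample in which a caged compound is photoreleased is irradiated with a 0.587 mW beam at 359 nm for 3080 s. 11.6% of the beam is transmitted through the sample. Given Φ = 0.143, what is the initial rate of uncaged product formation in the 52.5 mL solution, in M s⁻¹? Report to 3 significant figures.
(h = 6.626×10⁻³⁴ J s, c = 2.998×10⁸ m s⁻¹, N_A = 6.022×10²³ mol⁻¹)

4.24×10⁻⁹ M s⁻¹

Photon energy at 359 nm: hc/λ = (6.626×10⁻³⁴)(2.998×10⁸)/(359×10⁻⁹) = 5.533×10⁻¹⁹ J.
Energy delivered: (0.587 mW)(3080 s) = 1.808 J.
Photons incident: 1.808 / 5.533×10⁻¹⁹ = 3.268×10¹⁸, i.e. 3.268×10¹⁸/6.022×10²³ = 5.427×10⁻⁶ mol.
Fraction absorbed: 1 − 11.6/100 = 0.8840.
Photons absorbed: 0.8840 × 5.427×10⁻⁶ = 4.797×10⁻⁶ mol.
Product formed: 0.143 × 4.797×10⁻⁶ = 6.860×10⁻⁷ mol.
Rate: 6.860×10⁻⁷ mol / (3080 s × 0.0525 L) = 4.24×10⁻⁹ M s⁻¹.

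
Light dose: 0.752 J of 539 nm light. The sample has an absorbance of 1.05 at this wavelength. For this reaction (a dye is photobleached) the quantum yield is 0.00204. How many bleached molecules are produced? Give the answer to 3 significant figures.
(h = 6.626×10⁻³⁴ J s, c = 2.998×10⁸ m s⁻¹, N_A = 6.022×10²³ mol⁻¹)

3.79×10¹⁵ bleached molecules

Photon energy at 539 nm: hc/λ = (6.626×10⁻³⁴)(2.998×10⁸)/(539×10⁻⁹) = 3.685×10⁻¹⁹ J.
Photons incident: 0.752 / 3.685×10⁻¹⁹ = 2.041×10¹⁸, i.e. 2.041×10¹⁸/6.022×10²³ = 3.389×10⁻⁶ mol.
Fraction absorbed: 1 − 10^(−1.05) = 0.9109.
Photons absorbed: 0.9109 × 3.389×10⁻⁶ = 3.087×10⁻⁶ mol.
Product: Φ × n_abs = 0.00204 × 3.087×10⁻⁶ = 6.297×10⁻⁹ mol.
As a count: 6.297×10⁻⁹ × 6.022×10²³ = 3.79×10¹⁵.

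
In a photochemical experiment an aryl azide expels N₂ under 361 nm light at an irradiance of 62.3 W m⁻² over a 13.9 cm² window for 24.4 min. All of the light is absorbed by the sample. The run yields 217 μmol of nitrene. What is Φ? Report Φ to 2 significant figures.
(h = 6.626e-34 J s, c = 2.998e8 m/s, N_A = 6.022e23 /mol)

Φ = 0.57

Product: 217 μmol = 2.17e-4 mol.
Photon energy at 361 nm: hc/λ = (6.626e-34)(2.998e8)/(361e-9) = 5.503e-19 J.
Energy delivered: (62.3 W m⁻²)(13.9e-4 m²)(1464 s) = 126.8 J.
Photons incident: 126.8 / 5.503e-19 = 2.304e20, i.e. 2.304e20/6.022e23 = 3.826e-4 mol.
Φ = 2.17e-4 mol / 3.826e-4 mol photons = 0.57.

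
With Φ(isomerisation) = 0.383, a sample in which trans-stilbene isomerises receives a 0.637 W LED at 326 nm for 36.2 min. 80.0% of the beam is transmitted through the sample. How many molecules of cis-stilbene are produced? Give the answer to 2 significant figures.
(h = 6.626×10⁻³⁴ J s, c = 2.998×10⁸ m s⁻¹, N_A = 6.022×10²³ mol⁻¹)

1.7×10²⁰ molecules

Photon energy at 326 nm: hc/λ = (6.626×10⁻³⁴)(2.998×10⁸)/(326×10⁻⁹) = 6.093×10⁻¹⁹ J.
Energy delivered: (0.637 W)(2172 s) = 1384 J.
Photons incident: 1384 / 6.093×10⁻¹⁹ = 2.271×10²¹, i.e. 2.271×10²¹/6.022×10²³ = 0.003771 mol.
Fraction absorbed: 1 − 80.0/100 = 0.2000.
Photons absorbed: 0.2000 × 0.003771 = 7.542×10⁻⁴ mol.
Product: Φ × n_abs = 0.383 × 7.542×10⁻⁴ = 2.889×10⁻⁴ mol.
As a count: 2.889×10⁻⁴ × 6.022×10²³ = 1.7×10²⁰.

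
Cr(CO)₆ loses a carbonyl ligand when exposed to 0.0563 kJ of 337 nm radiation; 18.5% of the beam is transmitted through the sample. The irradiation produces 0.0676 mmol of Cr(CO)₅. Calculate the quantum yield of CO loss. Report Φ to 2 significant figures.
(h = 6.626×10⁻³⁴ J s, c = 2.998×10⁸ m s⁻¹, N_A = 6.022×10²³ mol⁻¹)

Product: 0.0676 mmol = 6.76×10⁻⁵ mol.
Photon energy at 337 nm: hc/λ = (6.626×10⁻³⁴)(2.998×10⁸)/(337×10⁻⁹) = 5.895×10⁻¹⁹ J.
Incident energy: 0.0563 kJ = 56.3 J.
Photons incident: 56.3 / 5.895×10⁻¹⁹ = 9.550×10¹⁹, i.e. 9.550×10¹⁹/6.022×10²³ = 1.586×10⁻⁴ mol.
Fraction absorbed: 1 − 18.5/100 = 0.8150.
Photons absorbed: 0.8150 × 1.586×10⁻⁴ = 1.293×10⁻⁴ mol.
Φ = 6.76×10⁻⁵ mol / 1.293×10⁻⁴ mol photons = 0.52.

Φ = 0.52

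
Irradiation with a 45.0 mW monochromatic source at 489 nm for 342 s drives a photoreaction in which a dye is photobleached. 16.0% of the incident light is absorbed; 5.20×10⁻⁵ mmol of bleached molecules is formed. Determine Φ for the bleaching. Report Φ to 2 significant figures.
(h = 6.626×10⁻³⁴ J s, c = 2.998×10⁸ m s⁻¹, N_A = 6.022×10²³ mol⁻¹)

Φ = 0.0052

Product: 5.20×10⁻⁵ mmol = 5.20×10⁻⁸ mol.
Photon energy at 489 nm: hc/λ = (6.626×10⁻³⁴)(2.998×10⁸)/(489×10⁻⁹) = 4.062×10⁻¹⁹ J.
Energy delivered: (45.0 mW)(342 s) = 15.39 J.
Photons incident: 15.39 / 4.062×10⁻¹⁹ = 3.789×10¹⁹, i.e. 3.789×10¹⁹/6.022×10²³ = 6.292×10⁻⁵ mol.
Photons absorbed: 0.160 × 6.292×10⁻⁵ = 1.007×10⁻⁵ mol.
Φ = 5.20×10⁻⁸ mol / 1.007×10⁻⁵ mol photons = 0.0052.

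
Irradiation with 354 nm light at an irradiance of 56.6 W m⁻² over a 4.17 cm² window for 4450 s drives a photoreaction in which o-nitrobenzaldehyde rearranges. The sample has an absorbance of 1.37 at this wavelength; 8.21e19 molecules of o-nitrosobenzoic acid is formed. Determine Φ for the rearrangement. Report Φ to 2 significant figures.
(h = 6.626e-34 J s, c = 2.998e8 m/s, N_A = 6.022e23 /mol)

Φ = 0.46

Product: 8.21e19 / 6.022e23 = 1.363e-4 mol.
Photon energy at 354 nm: hc/λ = (6.626e-34)(2.998e8)/(354e-9) = 5.612e-19 J.
Energy delivered: (56.6 W m⁻²)(4.17e-4 m²)(4450 s) = 105.0 J.
Photons incident: 105.0 / 5.612e-19 = 1.871e20, i.e. 1.871e20/6.022e23 = 3.107e-4 mol.
Fraction absorbed: 1 − 10^(−1.37) = 0.9573.
Photons absorbed: 0.9573 × 3.107e-4 = 2.974e-4 mol.
Φ = 1.363e-4 mol / 2.974e-4 mol photons = 0.46.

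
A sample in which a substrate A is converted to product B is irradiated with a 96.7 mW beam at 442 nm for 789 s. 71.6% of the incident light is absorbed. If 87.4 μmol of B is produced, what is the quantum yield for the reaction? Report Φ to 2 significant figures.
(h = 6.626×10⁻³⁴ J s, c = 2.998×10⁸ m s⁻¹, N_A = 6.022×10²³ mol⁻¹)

Φ = 0.43

Product: 87.4 μmol = 8.74×10⁻⁵ mol.
Photon energy at 442 nm: hc/λ = (6.626×10⁻³⁴)(2.998×10⁸)/(442×10⁻⁹) = 4.494×10⁻¹⁹ J.
Energy delivered: (96.7 mW)(789 s) = 76.30 J.
Photons incident: 76.30 / 4.494×10⁻¹⁹ = 1.698×10²⁰, i.e. 1.698×10²⁰/6.022×10²³ = 2.820×10⁻⁴ mol.
Photons absorbed: 0.716 × 2.820×10⁻⁴ = 2.019×10⁻⁴ mol.
Φ = 8.74×10⁻⁵ mol / 2.019×10⁻⁴ mol photons = 0.43.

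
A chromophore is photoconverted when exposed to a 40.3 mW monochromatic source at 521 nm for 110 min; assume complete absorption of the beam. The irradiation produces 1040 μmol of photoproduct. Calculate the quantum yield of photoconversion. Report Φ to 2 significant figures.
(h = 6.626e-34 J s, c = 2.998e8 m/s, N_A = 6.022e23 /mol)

Φ = 0.90

Product: 1040 μmol = 0.00104 mol.
Photon energy at 521 nm: hc/λ = (6.626e-34)(2.998e8)/(521e-9) = 3.813e-19 J.
Energy delivered: (40.3 mW)(6600 s) = 266.0 J.
Photons incident: 266.0 / 3.813e-19 = 6.976e20, i.e. 6.976e20/6.022e23 = 0.001158 mol.
Φ = 0.00104 mol / 0.001158 mol photons = 0.90.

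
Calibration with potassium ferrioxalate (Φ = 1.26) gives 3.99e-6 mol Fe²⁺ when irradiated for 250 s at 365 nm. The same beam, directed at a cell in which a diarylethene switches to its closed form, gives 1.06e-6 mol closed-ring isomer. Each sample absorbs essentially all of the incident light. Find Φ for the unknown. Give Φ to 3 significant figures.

Φ = 0.335

Photons absorbed by the actinometer: 3.99e-6 / 1.26 = 3.167e-6 mol.
Φ(unknown) = 1.06e-6 / 3.167e-6 = 0.335.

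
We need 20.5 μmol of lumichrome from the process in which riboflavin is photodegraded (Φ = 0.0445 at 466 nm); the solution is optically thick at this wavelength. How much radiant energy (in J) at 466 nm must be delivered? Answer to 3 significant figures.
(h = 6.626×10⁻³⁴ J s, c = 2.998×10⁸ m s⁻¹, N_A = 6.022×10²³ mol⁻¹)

118 J

Product: 20.5 μmol = 2.05×10⁻⁵ mol.
Photons that must be absorbed: 2.05×10⁻⁵ / 0.0445 = 4.607×10⁻⁴ mol.
Photon energy: hc/λ = 4.263×10⁻¹⁹ J; per mole, 2.567×10⁵ J mol⁻¹.
Energy required: 4.607×10⁻⁴ × 2.567×10⁵ = 118 J.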